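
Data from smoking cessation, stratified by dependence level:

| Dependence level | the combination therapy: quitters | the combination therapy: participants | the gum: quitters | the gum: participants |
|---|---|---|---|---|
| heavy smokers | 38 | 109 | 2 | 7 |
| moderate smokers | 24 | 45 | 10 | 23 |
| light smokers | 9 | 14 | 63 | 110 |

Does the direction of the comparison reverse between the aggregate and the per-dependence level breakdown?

Heavy smokers: the combination therapy 38/109 = 34.9%, the gum 2/7 = 28.6% → the combination therapy
Moderate smokers: the combination therapy 24/45 = 53.3%, the gum 10/23 = 43.5% → the combination therapy
Light smokers: the combination therapy 9/14 = 64.3%, the gum 63/110 = 57.3% → the combination therapy
Overall: the combination therapy 71/168 = 42.3%, the gum 75/140 = 53.6% → the gum
The combination therapy wins each dependence group but the gum wins overall — the comparison reverses. The combination therapy's participants skew toward heavy smokers, which has a lower base rate.

Yes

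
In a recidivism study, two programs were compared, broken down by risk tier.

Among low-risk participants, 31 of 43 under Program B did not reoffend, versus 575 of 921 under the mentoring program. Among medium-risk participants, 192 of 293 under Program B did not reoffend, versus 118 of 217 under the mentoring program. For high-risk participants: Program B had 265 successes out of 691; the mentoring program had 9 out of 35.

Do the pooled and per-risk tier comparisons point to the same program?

No

Low-risk: Program B 31/43 = 72.1%, the mentoring program 575/921 = 62.4% → Program B
Medium-risk: Program B 192/293 = 65.5%, the mentoring program 118/217 = 54.4% → Program B
High-risk: Program B 265/691 = 38.4%, the mentoring program 9/35 = 25.7% → Program B
Overall: Program B 488/1027 = 47.5%, the mentoring program 702/1173 = 59.8% → the mentoring program
Program B wins each risk group but the mentoring program wins overall — the comparison reverses. Program B's participants skew toward high-risk, which has a lower base rate.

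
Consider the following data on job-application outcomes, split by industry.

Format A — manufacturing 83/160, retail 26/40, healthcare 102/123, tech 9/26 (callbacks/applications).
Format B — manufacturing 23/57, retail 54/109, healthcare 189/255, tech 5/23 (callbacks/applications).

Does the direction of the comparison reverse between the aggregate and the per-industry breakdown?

Manufacturing: Format A 83/160 = 51.9%, Format B 23/57 = 40.4% → Format A
Retail: Format A 26/40 = 65.0%, Format B 54/109 = 49.5% → Format A
Healthcare: Format A 102/123 = 82.9%, Format B 189/255 = 74.1% → Format A
Tech: Format A 9/26 = 34.6%, Format B 5/23 = 21.7% → Format A
Overall: Format A 220/349 = 63.0%, Format B 271/444 = 61.0% → Format A
Format A wins overall and in every industry group — no reversal.

No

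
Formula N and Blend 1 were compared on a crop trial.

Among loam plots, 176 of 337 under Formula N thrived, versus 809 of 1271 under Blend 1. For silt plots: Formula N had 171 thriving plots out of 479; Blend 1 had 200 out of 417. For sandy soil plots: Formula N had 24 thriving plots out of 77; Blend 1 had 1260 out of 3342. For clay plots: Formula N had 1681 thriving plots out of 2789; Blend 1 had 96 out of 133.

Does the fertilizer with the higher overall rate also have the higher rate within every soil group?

Loam: Formula N 176/337 = 52.2%, Blend 1 809/1271 = 63.7% → Blend 1
Silt: Formula N 171/479 = 35.7%, Blend 1 200/417 = 48.0% → Blend 1
Sandy soil: Formula N 24/77 = 31.2%, Blend 1 1260/3342 = 37.7% → Blend 1
Clay: Formula N 1681/2789 = 60.3%, Blend 1 96/133 = 72.2% → Blend 1
Overall: Formula N 2052/3682 = 55.7%, Blend 1 2365/5163 = 45.8% → Formula N
Blend 1 wins each soil group but Formula N wins overall — the comparison reverses. Blend 1's plots skew toward sandy soil, which has a lower base rate.

No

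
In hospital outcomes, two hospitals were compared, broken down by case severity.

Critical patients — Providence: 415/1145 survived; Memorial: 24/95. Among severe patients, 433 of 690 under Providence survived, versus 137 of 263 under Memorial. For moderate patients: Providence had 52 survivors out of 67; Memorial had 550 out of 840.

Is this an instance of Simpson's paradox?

Yes

Critical: Providence 415/1145 = 36.2%, Memorial 24/95 = 25.3% → Providence
Severe: Providence 433/690 = 62.8%, Memorial 137/263 = 52.1% → Providence
Moderate: Providence 52/67 = 77.6%, Memorial 550/840 = 65.5% → Providence
Overall: Providence 900/1902 = 47.3%, Memorial 711/1198 = 59.3% → Memorial
Providence wins each case group but Memorial wins overall — the comparison reverses. Providence's patients skew toward critical, which has a lower base rate.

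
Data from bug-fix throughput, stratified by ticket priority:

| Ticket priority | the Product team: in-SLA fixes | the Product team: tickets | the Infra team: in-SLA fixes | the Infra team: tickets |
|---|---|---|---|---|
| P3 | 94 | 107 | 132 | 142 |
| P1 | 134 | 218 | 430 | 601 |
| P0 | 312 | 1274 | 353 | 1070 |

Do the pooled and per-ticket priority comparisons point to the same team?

P3: the Product team 94/107 = 87.9%, the Infra team 132/142 = 93.0% → the Infra team
P1: the Product team 134/218 = 61.5%, the Infra team 430/601 = 71.5% → the Infra team
P0: the Product team 312/1274 = 24.5%, the Infra team 353/1070 = 33.0% → the Infra team
Overall: the Product team 540/1599 = 33.8%, the Infra team 915/1813 = 50.5% → the Infra team
The Infra team wins overall and in every ticket group — no reversal.

Yes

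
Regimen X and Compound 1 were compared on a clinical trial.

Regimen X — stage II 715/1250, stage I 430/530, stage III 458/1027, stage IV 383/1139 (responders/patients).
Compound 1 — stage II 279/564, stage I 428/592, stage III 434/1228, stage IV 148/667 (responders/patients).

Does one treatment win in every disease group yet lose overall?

Stage II: Regimen X 715/1250 = 57.2%, Compound 1 279/564 = 49.5% → Regimen X
Stage I: Regimen X 430/530 = 81.1%, Compound 1 428/592 = 72.3% → Regimen X
Stage III: Regimen X 458/1027 = 44.6%, Compound 1 434/1228 = 35.3% → Regimen X
Stage IV: Regimen X 383/1139 = 33.6%, Compound 1 148/667 = 22.2% → Regimen X
Overall: Regimen X 1986/3946 = 50.3%, Compound 1 1289/3051 = 42.2% → Regimen X
Regimen X wins overall and in every disease group — no reversal.

No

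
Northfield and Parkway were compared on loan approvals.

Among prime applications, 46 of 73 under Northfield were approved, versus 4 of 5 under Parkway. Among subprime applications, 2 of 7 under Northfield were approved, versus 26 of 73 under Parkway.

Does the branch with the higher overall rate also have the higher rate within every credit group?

No

Prime: Northfield 46/73 = 63.0%, Parkway 4/5 = 80.0% → Parkway
Subprime: Northfield 2/7 = 28.6%, Parkway 26/73 = 35.6% → Parkway
Overall: Northfield 48/80 = 60.0%, Parkway 30/78 = 38.5% → Northfield
Parkway wins each credit group but Northfield wins overall — the comparison reverses. Parkway's applications skew toward subprime, which has a lower base rate.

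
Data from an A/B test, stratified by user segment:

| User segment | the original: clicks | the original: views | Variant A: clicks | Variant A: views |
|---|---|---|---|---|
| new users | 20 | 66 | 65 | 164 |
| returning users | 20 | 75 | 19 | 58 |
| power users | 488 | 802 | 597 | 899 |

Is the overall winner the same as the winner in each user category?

Yes

New users: the original 20/66 = 30.3%, Variant A 65/164 = 39.6% → Variant A
Returning users: the original 20/75 = 26.7%, Variant A 19/58 = 32.8% → Variant A
Power users: the original 488/802 = 60.8%, Variant A 597/899 = 66.4% → Variant A
Overall: the original 528/943 = 56.0%, Variant A 681/1121 = 60.7% → Variant A
Variant A wins overall and in every user group — no reversal.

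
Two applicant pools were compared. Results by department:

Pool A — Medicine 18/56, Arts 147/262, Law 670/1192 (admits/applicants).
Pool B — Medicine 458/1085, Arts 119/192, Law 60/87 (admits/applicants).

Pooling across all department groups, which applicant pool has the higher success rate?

Pool A

Medicine: Pool A 18/56 = 32.1%, Pool B 458/1085 = 42.2% → Pool B
Arts: Pool A 147/262 = 56.1%, Pool B 119/192 = 62.0% → Pool B
Law: Pool A 670/1192 = 56.2%, Pool B 60/87 = 69.0% → Pool B
Overall: Pool A 835/1510 = 55.3%, Pool B 637/1364 = 46.7% → Pool A
(Pool B wins every department group but Pool A wins overall — Pool B's applicants skew toward the low-rate Medicine group.)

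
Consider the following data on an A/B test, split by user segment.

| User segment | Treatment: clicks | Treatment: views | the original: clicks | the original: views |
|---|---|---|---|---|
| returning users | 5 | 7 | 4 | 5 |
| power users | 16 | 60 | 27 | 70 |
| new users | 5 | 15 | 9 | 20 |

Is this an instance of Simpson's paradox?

No

Returning users: Treatment 5/7 = 71.4%, the original 4/5 = 80.0% → the original
Power users: Treatment 16/60 = 26.7%, the original 27/70 = 38.6% → the original
New users: Treatment 5/15 = 33.3%, the original 9/20 = 45.0% → the original
Overall: Treatment 26/82 = 31.7%, the original 40/95 = 42.1% → the original
The original wins overall and in every user group — no reversal.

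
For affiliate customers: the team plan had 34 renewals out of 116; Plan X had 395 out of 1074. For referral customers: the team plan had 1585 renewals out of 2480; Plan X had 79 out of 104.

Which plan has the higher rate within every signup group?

Affiliate: the team plan 34/116 = 29.3%, Plan X 395/1074 = 36.8% → Plan X
Referral: the team plan 1585/2480 = 63.9%, Plan X 79/104 = 76.0% → Plan X
Plan X has the higher rate in both groups.

Plan X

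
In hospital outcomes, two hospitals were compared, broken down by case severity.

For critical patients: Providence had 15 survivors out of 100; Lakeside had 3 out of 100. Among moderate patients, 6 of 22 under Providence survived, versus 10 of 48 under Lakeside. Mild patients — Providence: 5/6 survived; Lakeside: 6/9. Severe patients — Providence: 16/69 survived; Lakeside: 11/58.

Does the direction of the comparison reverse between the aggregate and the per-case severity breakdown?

Critical: Providence 15/100 = 15.0%, Lakeside 3/100 = 3.0% → Providence
Moderate: Providence 6/22 = 27.3%, Lakeside 10/48 = 20.8% → Providence
Mild: Providence 5/6 = 83.3%, Lakeside 6/9 = 66.7% → Providence
Severe: Providence 16/69 = 23.2%, Lakeside 11/58 = 19.0% → Providence
Overall: Providence 42/197 = 21.3%, Lakeside 30/215 = 14.0% → Providence
Providence wins overall and in every case group — no reversal.

No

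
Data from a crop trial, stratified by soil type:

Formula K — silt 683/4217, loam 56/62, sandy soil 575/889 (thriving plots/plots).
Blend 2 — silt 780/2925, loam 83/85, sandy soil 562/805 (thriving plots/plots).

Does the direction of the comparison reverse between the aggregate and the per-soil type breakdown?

No

Silt: Formula K 683/4217 = 16.2%, Blend 2 780/2925 = 26.7% → Blend 2
Loam: Formula K 56/62 = 90.3%, Blend 2 83/85 = 97.6% → Blend 2
Sandy soil: Formula K 575/889 = 64.7%, Blend 2 562/805 = 69.8% → Blend 2
Overall: Formula K 1314/5168 = 25.4%, Blend 2 1425/3815 = 37.4% → Blend 2
Blend 2 wins overall and in every soil group — no reversal.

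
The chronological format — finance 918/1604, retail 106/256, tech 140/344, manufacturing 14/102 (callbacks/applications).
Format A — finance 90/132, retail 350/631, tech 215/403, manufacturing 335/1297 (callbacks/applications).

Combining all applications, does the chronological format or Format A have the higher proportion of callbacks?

Finance: the chronological format 918/1604 = 57.2%, Format A 90/132 = 68.2% → Format A
Retail: the chronological format 106/256 = 41.4%, Format A 350/631 = 55.5% → Format A
Tech: the chronological format 140/344 = 40.7%, Format A 215/403 = 53.3% → Format A
Manufacturing: the chronological format 14/102 = 13.7%, Format A 335/1297 = 25.8% → Format A
Overall: the chronological format 1178/2306 = 51.1%, Format A 990/2463 = 40.2% → the chronological format
(Format A wins every industry group but the chronological format wins overall — Format A's applications skew toward the low-rate manufacturing group.)

the chronological format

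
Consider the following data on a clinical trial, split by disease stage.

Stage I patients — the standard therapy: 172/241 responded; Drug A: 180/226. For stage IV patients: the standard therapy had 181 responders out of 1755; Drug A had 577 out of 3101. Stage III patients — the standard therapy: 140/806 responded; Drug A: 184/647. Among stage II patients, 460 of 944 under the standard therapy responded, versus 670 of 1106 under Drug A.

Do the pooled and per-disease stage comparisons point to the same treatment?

Stage I: the standard therapy 172/241 = 71.4%, Drug A 180/226 = 79.6% → Drug A
Stage IV: the standard therapy 181/1755 = 10.3%, Drug A 577/3101 = 18.6% → Drug A
Stage III: the standard therapy 140/806 = 17.4%, Drug A 184/647 = 28.4% → Drug A
Stage II: the standard therapy 460/944 = 48.7%, Drug A 670/1106 = 60.6% → Drug A
Overall: the standard therapy 953/3746 = 25.4%, Drug A 1611/5080 = 31.7% → Drug A
Drug A wins overall and in every disease group — no reversal.

Yes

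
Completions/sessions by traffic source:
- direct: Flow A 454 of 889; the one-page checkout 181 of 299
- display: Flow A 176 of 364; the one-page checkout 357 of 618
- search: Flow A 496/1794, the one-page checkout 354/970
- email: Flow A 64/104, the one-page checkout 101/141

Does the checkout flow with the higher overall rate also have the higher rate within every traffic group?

Yes

Direct: Flow A 454/889 = 51.1%, the one-page checkout 181/299 = 60.5% → the one-page checkout
Display: Flow A 176/364 = 48.4%, the one-page checkout 357/618 = 57.8% → the one-page checkout
Search: Flow A 496/1794 = 27.6%, the one-page checkout 354/970 = 36.5% → the one-page checkout
Email: Flow A 64/104 = 61.5%, the one-page checkout 101/141 = 71.6% → the one-page checkout
Overall: Flow A 1190/3151 = 37.8%, the one-page checkout 993/2028 = 49.0% → the one-page checkout
The one-page checkout wins overall and in every traffic group — no reversal.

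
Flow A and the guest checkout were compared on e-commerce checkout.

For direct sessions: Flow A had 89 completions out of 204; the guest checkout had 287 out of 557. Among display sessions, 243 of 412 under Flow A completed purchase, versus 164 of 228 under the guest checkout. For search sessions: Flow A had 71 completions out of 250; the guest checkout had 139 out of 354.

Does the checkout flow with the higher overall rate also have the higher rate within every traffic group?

Direct: Flow A 89/204 = 43.6%, the guest checkout 287/557 = 51.5% → the guest checkout
Display: Flow A 243/412 = 59.0%, the guest checkout 164/228 = 71.9% → the guest checkout
Search: Flow A 71/250 = 28.4%, the guest checkout 139/354 = 39.3% → the guest checkout
Overall: Flow A 403/866 = 46.5%, the guest checkout 590/1139 = 51.8% → the guest checkout
The guest checkout wins overall and in every traffic group — no reversal.

Yes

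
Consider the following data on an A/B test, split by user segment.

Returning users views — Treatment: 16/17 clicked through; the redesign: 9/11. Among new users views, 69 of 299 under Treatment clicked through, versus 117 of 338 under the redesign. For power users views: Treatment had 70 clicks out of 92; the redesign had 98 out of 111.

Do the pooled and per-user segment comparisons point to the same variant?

Returning users: Treatment 16/17 = 94.1%, the redesign 9/11 = 81.8% → Treatment
New users: Treatment 69/299 = 23.1%, the redesign 117/338 = 34.6% → the redesign
Power users: Treatment 70/92 = 76.1%, the redesign 98/111 = 88.3% → the redesign
Overall: Treatment 155/408 = 38.0%, the redesign 224/460 = 48.7% → the redesign
Neither sweeps: Treatment wins 1 of 3 groups, the redesign wins 2. The redesign wins overall but not every group — no Simpson reversal.

No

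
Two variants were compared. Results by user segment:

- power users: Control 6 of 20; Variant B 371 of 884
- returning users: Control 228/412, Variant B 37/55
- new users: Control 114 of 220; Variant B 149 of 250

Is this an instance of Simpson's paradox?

Yes

Power users: Control 6/20 = 30.0%, Variant B 371/884 = 42.0% → Variant B
Returning users: Control 228/412 = 55.3%, Variant B 37/55 = 67.3% → Variant B
New users: Control 114/220 = 51.8%, Variant B 149/250 = 59.6% → Variant B
Overall: Control 348/652 = 53.4%, Variant B 557/1189 = 46.8% → Control
Variant B wins each user group but Control wins overall — the comparison reverses. Variant B's views skew toward power users, which has a lower base rate.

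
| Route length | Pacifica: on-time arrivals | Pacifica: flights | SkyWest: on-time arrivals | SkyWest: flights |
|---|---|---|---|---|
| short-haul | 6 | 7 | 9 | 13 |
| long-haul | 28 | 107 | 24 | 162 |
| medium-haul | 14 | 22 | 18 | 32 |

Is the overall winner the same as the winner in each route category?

Short-haul: Pacifica 6/7 = 85.7%, SkyWest 9/13 = 69.2% → Pacifica
Long-haul: Pacifica 28/107 = 26.2%, SkyWest 24/162 = 14.8% → Pacifica
Medium-haul: Pacifica 14/22 = 63.6%, SkyWest 18/32 = 56.2% → Pacifica
Overall: Pacifica 48/136 = 35.3%, SkyWest 51/207 = 24.6% → Pacifica
Pacifica wins overall and in every route group — no reversal.

Yes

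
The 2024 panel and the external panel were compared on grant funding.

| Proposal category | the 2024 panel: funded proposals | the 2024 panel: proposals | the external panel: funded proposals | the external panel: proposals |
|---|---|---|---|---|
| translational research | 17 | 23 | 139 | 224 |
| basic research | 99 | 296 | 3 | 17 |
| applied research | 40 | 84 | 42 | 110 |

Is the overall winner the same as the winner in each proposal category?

No

Translational research: the 2024 panel 17/23 = 73.9%, the external panel 139/224 = 62.1% → the 2024 panel
Basic research: the 2024 panel 99/296 = 33.4%, the external panel 3/17 = 17.6% → the 2024 panel
Applied research: the 2024 panel 40/84 = 47.6%, the external panel 42/110 = 38.2% → the 2024 panel
Overall: the 2024 panel 156/403 = 38.7%, the external panel 184/351 = 52.4% → the external panel
The 2024 panel wins each proposal group but the external panel wins overall — the comparison reverses. The 2024 panel's proposals skew toward basic research, which has a lower base rate.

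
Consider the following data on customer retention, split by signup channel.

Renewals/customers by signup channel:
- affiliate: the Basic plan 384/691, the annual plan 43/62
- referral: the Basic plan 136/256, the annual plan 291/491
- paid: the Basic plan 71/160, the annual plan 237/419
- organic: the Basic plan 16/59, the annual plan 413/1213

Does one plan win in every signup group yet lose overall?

Yes

Affiliate: the Basic plan 384/691 = 55.6%, the annual plan 43/62 = 69.4% → the annual plan
Referral: the Basic plan 136/256 = 53.1%, the annual plan 291/491 = 59.3% → the annual plan
Paid: the Basic plan 71/160 = 44.4%, the annual plan 237/419 = 56.6% → the annual plan
Organic: the Basic plan 16/59 = 27.1%, the annual plan 413/1213 = 34.0% → the annual plan
Overall: the Basic plan 607/1166 = 52.1%, the annual plan 984/2185 = 45.0% → the Basic plan
The annual plan wins each signup group but the Basic plan wins overall — the comparison reverses. The annual plan's customers skew toward organic, which has a lower base rate.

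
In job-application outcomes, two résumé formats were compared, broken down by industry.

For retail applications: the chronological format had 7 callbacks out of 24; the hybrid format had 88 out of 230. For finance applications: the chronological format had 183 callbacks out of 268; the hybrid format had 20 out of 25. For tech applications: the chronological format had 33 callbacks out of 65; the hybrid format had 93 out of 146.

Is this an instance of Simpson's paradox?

Retail: the chronological format 7/24 = 29.2%, the hybrid format 88/230 = 38.3% → the hybrid format
Finance: the chronological format 183/268 = 68.3%, the hybrid format 20/25 = 80.0% → the hybrid format
Tech: the chronological format 33/65 = 50.8%, the hybrid format 93/146 = 63.7% → the hybrid format
Overall: the chronological format 223/357 = 62.5%, the hybrid format 201/401 = 50.1% → the chronological format
The hybrid format wins each industry group but the chronological format wins overall — the comparison reverses. The hybrid format's applications skew toward retail, which has a lower base rate.

Yes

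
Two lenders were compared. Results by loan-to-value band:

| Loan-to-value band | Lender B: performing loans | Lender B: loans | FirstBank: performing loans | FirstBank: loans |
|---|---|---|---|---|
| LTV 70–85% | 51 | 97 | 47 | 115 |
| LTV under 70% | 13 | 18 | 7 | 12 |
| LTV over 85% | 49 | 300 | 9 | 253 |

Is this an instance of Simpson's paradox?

LTV 70–85%: Lender B 51/97 = 52.6%, FirstBank 47/115 = 40.9% → Lender B
LTV under 70%: Lender B 13/18 = 72.2%, FirstBank 7/12 = 58.3% → Lender B
LTV over 85%: Lender B 49/300 = 16.3%, FirstBank 9/253 = 3.6% → Lender B
Overall: Lender B 113/415 = 27.2%, FirstBank 63/380 = 16.6% → Lender B
Lender B wins overall and in every loan-to-value group — no reversal.

No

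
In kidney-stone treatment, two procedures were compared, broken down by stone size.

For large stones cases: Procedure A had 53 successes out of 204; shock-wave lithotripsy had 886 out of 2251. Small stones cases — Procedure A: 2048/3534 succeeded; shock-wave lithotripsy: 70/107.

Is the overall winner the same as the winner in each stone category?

No

Large stones: Procedure A 53/204 = 26.0%, shock-wave lithotripsy 886/2251 = 39.4% → shock-wave lithotripsy
Small stones: Procedure A 2048/3534 = 58.0%, shock-wave lithotripsy 70/107 = 65.4% → shock-wave lithotripsy
Overall: Procedure A 2101/3738 = 56.2%, shock-wave lithotripsy 956/2358 = 40.5% → Procedure A
Shock-wave lithotripsy wins each stone group but Procedure A wins overall — the comparison reverses. Shock-wave lithotripsy's cases skew toward large stones, which has a lower base rate.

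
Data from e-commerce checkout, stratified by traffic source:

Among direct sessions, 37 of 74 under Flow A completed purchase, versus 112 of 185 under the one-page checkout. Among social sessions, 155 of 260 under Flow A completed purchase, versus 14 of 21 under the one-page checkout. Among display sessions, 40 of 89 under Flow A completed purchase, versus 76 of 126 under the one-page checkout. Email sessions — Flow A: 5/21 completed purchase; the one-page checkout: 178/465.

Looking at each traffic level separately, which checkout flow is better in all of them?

Direct: Flow A 37/74 = 50.0%, the one-page checkout 112/185 = 60.5% → the one-page checkout
Social: Flow A 155/260 = 59.6%, the one-page checkout 14/21 = 66.7% → the one-page checkout
Display: Flow A 40/89 = 44.9%, the one-page checkout 76/126 = 60.3% → the one-page checkout
Email: Flow A 5/21 = 23.8%, the one-page checkout 178/465 = 38.3% → the one-page checkout
The one-page checkout has the higher rate in all 4 groups.

the one-page checkout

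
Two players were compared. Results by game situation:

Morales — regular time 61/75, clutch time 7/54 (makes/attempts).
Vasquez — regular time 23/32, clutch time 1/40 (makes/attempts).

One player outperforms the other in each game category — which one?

Regular time: Morales 61/75 = 81.3%, Vasquez 23/32 = 71.9% → Morales
Clutch time: Morales 7/54 = 13.0%, Vasquez 1/40 = 2.5% → Morales
Morales has the higher rate in both groups.

Morales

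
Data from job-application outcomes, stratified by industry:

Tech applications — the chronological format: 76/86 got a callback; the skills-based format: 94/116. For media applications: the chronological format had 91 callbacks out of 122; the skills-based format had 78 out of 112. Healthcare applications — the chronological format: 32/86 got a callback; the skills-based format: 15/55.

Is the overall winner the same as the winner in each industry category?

Tech: the chronological format 76/86 = 88.4%, the skills-based format 94/116 = 81.0% → the chronological format
Media: the chronological format 91/122 = 74.6%, the skills-based format 78/112 = 69.6% → the chronological format
Healthcare: the chronological format 32/86 = 37.2%, the skills-based format 15/55 = 27.3% → the chronological format
Overall: the chronological format 199/294 = 67.7%, the skills-based format 187/283 = 66.1% → the chronological format
The chronological format wins overall and in every industry group — no reversal.

Yes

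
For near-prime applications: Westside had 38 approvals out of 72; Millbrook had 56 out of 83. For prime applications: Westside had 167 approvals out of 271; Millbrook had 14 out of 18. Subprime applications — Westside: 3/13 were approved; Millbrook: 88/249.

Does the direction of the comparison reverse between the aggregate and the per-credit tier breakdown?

Near-prime: Westside 38/72 = 52.8%, Millbrook 56/83 = 67.5% → Millbrook
Prime: Westside 167/271 = 61.6%, Millbrook 14/18 = 77.8% → Millbrook
Subprime: Westside 3/13 = 23.1%, Millbrook 88/249 = 35.3% → Millbrook
Overall: Westside 208/356 = 58.4%, Millbrook 158/350 = 45.1% → Westside
Millbrook wins each credit group but Westside wins overall — the comparison reverses. Millbrook's applications skew toward subprime, which has a lower base rate.

Yes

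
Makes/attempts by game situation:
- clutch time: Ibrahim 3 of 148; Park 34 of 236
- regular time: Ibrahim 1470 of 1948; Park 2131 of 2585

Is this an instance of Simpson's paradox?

No

Clutch time: Ibrahim 3/148 = 2.0%, Park 34/236 = 14.4% → Park
Regular time: Ibrahim 1470/1948 = 75.5%, Park 2131/2585 = 82.4% → Park
Overall: Ibrahim 1473/2096 = 70.3%, Park 2165/2821 = 76.7% → Park
Park wins overall and in every game group — no reversal.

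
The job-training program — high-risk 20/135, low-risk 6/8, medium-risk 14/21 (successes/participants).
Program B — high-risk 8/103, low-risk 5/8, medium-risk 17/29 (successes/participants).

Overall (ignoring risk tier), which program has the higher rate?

the job-training program

High-risk: the job-training program 20/135 = 14.8%, Program B 8/103 = 7.8% → the job-training program
Low-risk: the job-training program 6/8 = 75.0%, Program B 5/8 = 62.5% → the job-training program
Medium-risk: the job-training program 14/21 = 66.7%, Program B 17/29 = 58.6% → the job-training program
Overall: the job-training program 40/164 = 24.4%, Program B 30/140 = 21.4% → the job-training program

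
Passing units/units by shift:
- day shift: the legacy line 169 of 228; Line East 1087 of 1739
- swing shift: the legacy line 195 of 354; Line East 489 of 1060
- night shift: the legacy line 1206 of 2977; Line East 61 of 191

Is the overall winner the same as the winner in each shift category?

Day shift: the legacy line 169/228 = 74.1%, Line East 1087/1739 = 62.5% → the legacy line
Swing shift: the legacy line 195/354 = 55.1%, Line East 489/1060 = 46.1% → the legacy line
Night shift: the legacy line 1206/2977 = 40.5%, Line East 61/191 = 31.9% → the legacy line
Overall: the legacy line 1570/3559 = 44.1%, Line East 1637/2990 = 54.7% → Line East
The legacy line wins each shift group but Line East wins overall — the comparison reverses. The legacy line's units skew toward night shift, which has a lower base rate.

No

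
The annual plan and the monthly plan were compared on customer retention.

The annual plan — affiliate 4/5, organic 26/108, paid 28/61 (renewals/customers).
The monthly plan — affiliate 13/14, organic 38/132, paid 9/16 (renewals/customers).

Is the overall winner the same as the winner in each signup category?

Yes

Affiliate: the annual plan 4/5 = 80.0%, the monthly plan 13/14 = 92.9% → the monthly plan
Organic: the annual plan 26/108 = 24.1%, the monthly plan 38/132 = 28.8% → the monthly plan
Paid: the annual plan 28/61 = 45.9%, the monthly plan 9/16 = 56.2% → the monthly plan
Overall: the annual plan 58/174 = 33.3%, the monthly plan 60/162 = 37.0% → the monthly plan
The monthly plan wins overall and in every signup group — no reversal.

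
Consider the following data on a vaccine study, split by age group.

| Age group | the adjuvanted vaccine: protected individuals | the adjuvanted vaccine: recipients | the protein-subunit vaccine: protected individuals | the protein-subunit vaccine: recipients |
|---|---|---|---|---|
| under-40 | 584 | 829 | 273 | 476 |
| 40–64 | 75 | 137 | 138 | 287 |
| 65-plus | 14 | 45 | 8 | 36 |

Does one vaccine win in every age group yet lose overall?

Under-40: the adjuvanted vaccine 584/829 = 70.4%, the protein-subunit vaccine 273/476 = 57.4% → the adjuvanted vaccine
40–64: the adjuvanted vaccine 75/137 = 54.7%, the protein-subunit vaccine 138/287 = 48.1% → the adjuvanted vaccine
65-plus: the adjuvanted vaccine 14/45 = 31.1%, the protein-subunit vaccine 8/36 = 22.2% → the adjuvanted vaccine
Overall: the adjuvanted vaccine 673/1011 = 66.6%, the protein-subunit vaccine 419/799 = 52.4% → the adjuvanted vaccine
The adjuvanted vaccine wins overall and in every age group — no reversal.

No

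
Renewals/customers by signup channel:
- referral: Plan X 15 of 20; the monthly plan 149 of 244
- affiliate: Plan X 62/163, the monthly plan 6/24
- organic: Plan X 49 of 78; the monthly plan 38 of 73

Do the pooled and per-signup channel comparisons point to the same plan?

No

Referral: Plan X 15/20 = 75.0%, the monthly plan 149/244 = 61.1% → Plan X
Affiliate: Plan X 62/163 = 38.0%, the monthly plan 6/24 = 25.0% → Plan X
Organic: Plan X 49/78 = 62.8%, the monthly plan 38/73 = 52.1% → Plan X
Overall: Plan X 126/261 = 48.3%, the monthly plan 193/341 = 56.6% → the monthly plan
Plan X wins each signup group but the monthly plan wins overall — the comparison reverses. Plan X's customers skew toward affiliate, which has a lower base rate.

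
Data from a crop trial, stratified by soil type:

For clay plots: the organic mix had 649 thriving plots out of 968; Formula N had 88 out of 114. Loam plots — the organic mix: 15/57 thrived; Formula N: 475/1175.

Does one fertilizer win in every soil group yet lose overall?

Yes

Clay: the organic mix 649/968 = 67.0%, Formula N 88/114 = 77.2% → Formula N
Loam: the organic mix 15/57 = 26.3%, Formula N 475/1175 = 40.4% → Formula N
Overall: the organic mix 664/1025 = 64.8%, Formula N 563/1289 = 43.7% → the organic mix
Formula N wins each soil group but the organic mix wins overall — the comparison reverses. Formula N's plots skew toward loam, which has a lower base rate.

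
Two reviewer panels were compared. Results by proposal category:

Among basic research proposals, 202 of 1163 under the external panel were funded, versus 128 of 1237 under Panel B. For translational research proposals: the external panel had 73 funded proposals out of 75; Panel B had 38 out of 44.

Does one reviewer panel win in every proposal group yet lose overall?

No

Basic research: the external panel 202/1163 = 17.4%, Panel B 128/1237 = 10.3% → the external panel
Translational research: the external panel 73/75 = 97.3%, Panel B 38/44 = 86.4% → the external panel
Overall: the external panel 275/1238 = 22.2%, Panel B 166/1281 = 13.0% → the external panel
The external panel wins overall and in every proposal group — no reversal.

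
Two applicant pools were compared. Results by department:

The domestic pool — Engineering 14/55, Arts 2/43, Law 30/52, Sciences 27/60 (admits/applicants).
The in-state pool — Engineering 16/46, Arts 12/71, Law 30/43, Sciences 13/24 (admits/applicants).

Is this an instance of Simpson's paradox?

Engineering: the domestic pool 14/55 = 25.5%, the in-state pool 16/46 = 34.8% → the in-state pool
Arts: the domestic pool 2/43 = 4.7%, the in-state pool 12/71 = 16.9% → the in-state pool
Law: the domestic pool 30/52 = 57.7%, the in-state pool 30/43 = 69.8% → the in-state pool
Sciences: the domestic pool 27/60 = 45.0%, the in-state pool 13/24 = 54.2% → the in-state pool
Overall: the domestic pool 73/210 = 34.8%, the in-state pool 71/184 = 38.6% → the in-state pool
The in-state pool wins overall and in every department group — no reversal.

No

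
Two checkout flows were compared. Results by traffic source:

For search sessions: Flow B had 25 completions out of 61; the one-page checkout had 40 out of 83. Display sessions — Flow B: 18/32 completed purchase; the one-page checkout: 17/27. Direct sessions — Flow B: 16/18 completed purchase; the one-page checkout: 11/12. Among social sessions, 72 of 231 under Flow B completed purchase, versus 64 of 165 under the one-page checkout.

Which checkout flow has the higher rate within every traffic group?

Search: Flow B 25/61 = 41.0%, the one-page checkout 40/83 = 48.2% → the one-page checkout
Display: Flow B 18/32 = 56.2%, the one-page checkout 17/27 = 63.0% → the one-page checkout
Direct: Flow B 16/18 = 88.9%, the one-page checkout 11/12 = 91.7% → the one-page checkout
Social: Flow B 72/231 = 31.2%, the one-page checkout 64/165 = 38.8% → the one-page checkout
The one-page checkout has the higher rate in all 4 groups.

the one-page checkout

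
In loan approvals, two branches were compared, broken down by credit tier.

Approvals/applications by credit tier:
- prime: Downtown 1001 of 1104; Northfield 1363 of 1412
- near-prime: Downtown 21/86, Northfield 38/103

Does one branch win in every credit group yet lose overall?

Prime: Downtown 1001/1104 = 90.7%, Northfield 1363/1412 = 96.5% → Northfield
Near-prime: Downtown 21/86 = 24.4%, Northfield 38/103 = 36.9% → Northfield
Overall: Downtown 1022/1190 = 85.9%, Northfield 1401/1515 = 92.5% → Northfield
Northfield wins overall and in every credit group — no reversal.

No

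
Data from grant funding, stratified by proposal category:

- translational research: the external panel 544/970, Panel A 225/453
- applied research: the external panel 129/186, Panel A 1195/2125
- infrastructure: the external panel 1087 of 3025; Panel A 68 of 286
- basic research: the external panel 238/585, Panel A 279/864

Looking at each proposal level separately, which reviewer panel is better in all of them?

the external panel

Translational research: the external panel 544/970 = 56.1%, Panel A 225/453 = 49.7% → the external panel
Applied research: the external panel 129/186 = 69.4%, Panel A 1195/2125 = 56.2% → the external panel
Infrastructure: the external panel 1087/3025 = 35.9%, Panel A 68/286 = 23.8% → the external panel
Basic research: the external panel 238/585 = 40.7%, Panel A 279/864 = 32.3% → the external panel
The external panel has the higher rate in all 4 groups.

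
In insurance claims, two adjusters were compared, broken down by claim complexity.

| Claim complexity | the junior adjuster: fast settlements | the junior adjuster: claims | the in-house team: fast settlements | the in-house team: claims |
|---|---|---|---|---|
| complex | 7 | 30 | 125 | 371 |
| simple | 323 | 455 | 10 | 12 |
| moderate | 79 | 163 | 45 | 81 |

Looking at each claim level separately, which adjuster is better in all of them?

the in-house team

Complex: the junior adjuster 7/30 = 23.3%, the in-house team 125/371 = 33.7% → the in-house team
Simple: the junior adjuster 323/455 = 71.0%, the in-house team 10/12 = 83.3% → the in-house team
Moderate: the junior adjuster 79/163 = 48.5%, the in-house team 45/81 = 55.6% → the in-house team
The in-house team has the higher rate in all 3 groups.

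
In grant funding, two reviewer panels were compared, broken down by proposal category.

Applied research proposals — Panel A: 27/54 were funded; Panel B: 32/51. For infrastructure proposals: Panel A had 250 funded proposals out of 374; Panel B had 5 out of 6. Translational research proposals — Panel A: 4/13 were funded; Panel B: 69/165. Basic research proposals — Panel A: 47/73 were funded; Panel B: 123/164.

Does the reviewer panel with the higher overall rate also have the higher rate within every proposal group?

No

Applied research: Panel A 27/54 = 50.0%, Panel B 32/51 = 62.7% → Panel B
Infrastructure: Panel A 250/374 = 66.8%, Panel B 5/6 = 83.3% → Panel B
Translational research: Panel A 4/13 = 30.8%, Panel B 69/165 = 41.8% → Panel B
Basic research: Panel A 47/73 = 64.4%, Panel B 123/164 = 75.0% → Panel B
Overall: Panel A 328/514 = 63.8%, Panel B 229/386 = 59.3% → Panel A
Panel B wins each proposal group but Panel A wins overall — the comparison reverses. Panel B's proposals skew toward translational research, which has a lower base rate.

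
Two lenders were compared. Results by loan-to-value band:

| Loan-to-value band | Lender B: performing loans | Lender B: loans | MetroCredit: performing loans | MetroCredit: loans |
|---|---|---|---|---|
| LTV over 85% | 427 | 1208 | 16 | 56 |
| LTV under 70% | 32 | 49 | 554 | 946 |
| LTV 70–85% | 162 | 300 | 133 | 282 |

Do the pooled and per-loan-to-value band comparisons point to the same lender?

No

LTV over 85%: Lender B 427/1208 = 35.3%, MetroCredit 16/56 = 28.6% → Lender B
LTV under 70%: Lender B 32/49 = 65.3%, MetroCredit 554/946 = 58.6% → Lender B
LTV 70–85%: Lender B 162/300 = 54.0%, MetroCredit 133/282 = 47.2% → Lender B
Overall: Lender B 621/1557 = 39.9%, MetroCredit 703/1284 = 54.8% → MetroCredit
Lender B wins each loan-to-value group but MetroCredit wins overall — the comparison reverses. Lender B's loans skew toward LTV over 85%, which has a lower base rate.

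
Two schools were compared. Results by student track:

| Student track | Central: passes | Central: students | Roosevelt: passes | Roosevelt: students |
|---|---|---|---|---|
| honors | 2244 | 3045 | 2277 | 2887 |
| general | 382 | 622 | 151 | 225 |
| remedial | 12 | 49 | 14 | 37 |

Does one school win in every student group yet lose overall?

Honors: Central 2244/3045 = 73.7%, Roosevelt 2277/2887 = 78.9% → Roosevelt
General: Central 382/622 = 61.4%, Roosevelt 151/225 = 67.1% → Roosevelt
Remedial: Central 12/49 = 24.5%, Roosevelt 14/37 = 37.8% → Roosevelt
Overall: Central 2638/3716 = 71.0%, Roosevelt 2442/3149 = 77.5% → Roosevelt
Roosevelt wins overall and in every student group — no reversal.

No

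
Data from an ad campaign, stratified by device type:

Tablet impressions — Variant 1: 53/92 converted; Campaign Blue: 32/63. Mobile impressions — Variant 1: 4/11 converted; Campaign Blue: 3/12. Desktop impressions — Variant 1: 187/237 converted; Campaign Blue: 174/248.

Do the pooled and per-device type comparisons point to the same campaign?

Yes

Tablet: Variant 1 53/92 = 57.6%, Campaign Blue 32/63 = 50.8% → Variant 1
Mobile: Variant 1 4/11 = 36.4%, Campaign Blue 3/12 = 25.0% → Variant 1
Desktop: Variant 1 187/237 = 78.9%, Campaign Blue 174/248 = 70.2% → Variant 1
Overall: Variant 1 244/340 = 71.8%, Campaign Blue 209/323 = 64.7% → Variant 1
Variant 1 wins overall and in every device group — no reversal.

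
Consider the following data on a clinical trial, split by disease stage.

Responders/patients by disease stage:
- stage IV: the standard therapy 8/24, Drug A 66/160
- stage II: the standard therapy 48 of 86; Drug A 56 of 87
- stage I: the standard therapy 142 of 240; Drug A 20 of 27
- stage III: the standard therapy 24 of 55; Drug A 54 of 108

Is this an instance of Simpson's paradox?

Yes

Stage IV: the standard therapy 8/24 = 33.3%, Drug A 66/160 = 41.2% → Drug A
Stage II: the standard therapy 48/86 = 55.8%, Drug A 56/87 = 64.4% → Drug A
Stage I: the standard therapy 142/240 = 59.2%, Drug A 20/27 = 74.1% → Drug A
Stage III: the standard therapy 24/55 = 43.6%, Drug A 54/108 = 50.0% → Drug A
Overall: the standard therapy 222/405 = 54.8%, Drug A 196/382 = 51.3% → the standard therapy
Drug A wins each disease group but the standard therapy wins overall — the comparison reverses. Drug A's patients skew toward stage IV, which has a lower base rate.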